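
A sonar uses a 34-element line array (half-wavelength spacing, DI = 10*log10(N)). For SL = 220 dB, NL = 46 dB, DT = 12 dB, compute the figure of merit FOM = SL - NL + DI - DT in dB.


177.31 dB


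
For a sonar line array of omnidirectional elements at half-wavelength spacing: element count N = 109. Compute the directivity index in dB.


20.37 dB


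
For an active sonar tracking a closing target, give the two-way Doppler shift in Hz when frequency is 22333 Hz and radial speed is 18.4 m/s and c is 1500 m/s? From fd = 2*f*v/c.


fd = 2*f*v/c = 2 * 22333 * 18.4 / 1500 = 547.9

547.9 Hz


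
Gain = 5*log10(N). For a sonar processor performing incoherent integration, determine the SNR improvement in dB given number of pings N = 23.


6.81 dB


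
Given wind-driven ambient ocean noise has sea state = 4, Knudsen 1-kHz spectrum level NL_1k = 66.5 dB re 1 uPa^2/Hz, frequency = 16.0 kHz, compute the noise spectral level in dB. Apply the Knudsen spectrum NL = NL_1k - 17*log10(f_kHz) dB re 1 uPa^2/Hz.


NL = NL_1k - 17*log10(f_kHz) = 66.5 - 17*log10(16.0) = 66.5 - (20.47) = 46.03

46.03 dB


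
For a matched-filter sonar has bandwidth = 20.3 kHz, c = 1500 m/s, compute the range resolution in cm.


dR = c/(2*BW) = 1500 / (2 * 20.3e3) = 0.0369 m = 3.69 cm

3.69 cm


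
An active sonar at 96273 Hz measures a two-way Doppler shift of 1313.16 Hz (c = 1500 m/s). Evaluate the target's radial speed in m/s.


From fd = 2*f*v/c, v = c*fd/(2*f) = 1500 * 1313.16 / (2*96273) = 10.23

10.23 m/s


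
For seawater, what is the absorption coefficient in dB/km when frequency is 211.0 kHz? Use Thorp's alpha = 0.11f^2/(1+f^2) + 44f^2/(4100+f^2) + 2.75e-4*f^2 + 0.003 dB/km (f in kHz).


f^2 = 44521.0
alpha = 0.11*44521.0/(1+44521.0) + 44*44521.0/(4100+44521.0) + 2.75e-4*44521.0 + 0.003 = 52.646

52.646 dB/km


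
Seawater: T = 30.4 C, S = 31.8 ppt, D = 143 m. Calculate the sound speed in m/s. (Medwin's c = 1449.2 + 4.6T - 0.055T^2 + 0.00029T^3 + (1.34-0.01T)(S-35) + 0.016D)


c = 1449.2 + 4.6*30.4 - 0.055*30.4^2 + 0.00029*30.4^3 + (1.34 - 0.01*30.4)*(31.8 - 35) + 0.016*143 = 1545.33

1545.33 m/s


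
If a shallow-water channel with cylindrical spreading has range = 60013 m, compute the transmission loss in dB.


47.78 dB


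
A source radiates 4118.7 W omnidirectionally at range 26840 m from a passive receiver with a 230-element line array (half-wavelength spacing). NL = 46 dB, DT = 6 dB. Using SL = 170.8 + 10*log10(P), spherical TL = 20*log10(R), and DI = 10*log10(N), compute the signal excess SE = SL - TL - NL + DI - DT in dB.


Step 1: SL = 170.8 + 10*log10(4118.7) = 206.95 dB
Step 2: TL = 20*log10(26840) = 88.58 dB
Step 3: DI = 10*log10(230) = 23.62 dB
Step 4: SE = SL - TL - NL + DI - DT = 206.95 - 88.58 - 46 + 23.62 - 6 = 89.99

89.99 dB


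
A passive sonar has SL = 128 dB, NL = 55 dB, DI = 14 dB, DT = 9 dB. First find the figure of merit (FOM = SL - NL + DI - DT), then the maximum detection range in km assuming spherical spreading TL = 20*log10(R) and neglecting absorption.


Step 1: FOM = SL - NL + DI - DT = 128 - 55 + 14 - 9 = 78 dB
Step 2: at max range FOM = TL = 20*log10(R), so R = 10^(78/20) = 7943.28 m = 7.94 km

7.94 km


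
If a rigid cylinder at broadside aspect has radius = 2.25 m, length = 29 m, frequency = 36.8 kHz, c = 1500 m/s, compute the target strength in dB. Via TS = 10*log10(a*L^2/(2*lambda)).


lambda = 1500/36800 = 0.04076 m
TS = 10*log10(2.25*29^2/(2*0.04076)) = 43.66

43.66 dB


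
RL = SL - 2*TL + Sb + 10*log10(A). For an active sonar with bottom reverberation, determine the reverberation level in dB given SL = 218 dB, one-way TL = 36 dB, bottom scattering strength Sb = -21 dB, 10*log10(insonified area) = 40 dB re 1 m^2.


RL = SL - 2*TL + Sb + 10*log10(A) = 218 - 2*36 + (-21) + 40 = 165

165 dB


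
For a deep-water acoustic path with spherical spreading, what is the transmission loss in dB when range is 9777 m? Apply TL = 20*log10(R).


TL = 20*log10(9777) = 79.8

79.8 dB


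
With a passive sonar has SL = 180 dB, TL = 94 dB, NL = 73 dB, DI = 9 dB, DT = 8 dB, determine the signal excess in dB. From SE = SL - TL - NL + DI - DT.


SE = SL - TL - NL + DI - DT = 180 - 94 - 73 + 9 - 8 = 14

14 dB


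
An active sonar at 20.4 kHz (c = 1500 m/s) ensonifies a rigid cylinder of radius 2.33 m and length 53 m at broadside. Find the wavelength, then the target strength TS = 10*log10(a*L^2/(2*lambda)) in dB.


Step 1: lambda = c/f = 1500/20400 = 0.07353 m
Step 2: TS = 10*log10(a*L^2/(2*lambda)) = 10*log10(2.33*53^2/(2*0.07353)) = 46.48

46.48 dB


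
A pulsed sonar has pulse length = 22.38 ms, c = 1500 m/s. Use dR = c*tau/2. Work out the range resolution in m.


dR = c*tau/2 = 1500 * 22.38e-3 / 2 = 16.785

16.785 m


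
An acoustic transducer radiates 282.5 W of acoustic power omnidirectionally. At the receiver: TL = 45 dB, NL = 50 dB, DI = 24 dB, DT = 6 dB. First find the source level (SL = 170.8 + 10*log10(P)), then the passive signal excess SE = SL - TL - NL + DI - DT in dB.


Step 1: SL = 170.8 + 10*log10(282.5) = 195.31 dB
Step 2: SE = SL - TL - NL + DI - DT = 195.31 - 45 - 50 + 24 - 6 = 118.31

118.31 dB


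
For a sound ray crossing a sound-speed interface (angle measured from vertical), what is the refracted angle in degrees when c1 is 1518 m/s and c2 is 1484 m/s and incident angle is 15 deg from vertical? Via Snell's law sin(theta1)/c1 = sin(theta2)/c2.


14.66 deg


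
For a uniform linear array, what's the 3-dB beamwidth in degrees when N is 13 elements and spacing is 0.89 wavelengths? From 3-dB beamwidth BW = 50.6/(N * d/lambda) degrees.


BW = 50.6 / (13 * 0.89) = 50.6 / 11.57 = 4.37

4.37 deg


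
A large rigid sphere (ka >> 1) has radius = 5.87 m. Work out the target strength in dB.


9.35 dB


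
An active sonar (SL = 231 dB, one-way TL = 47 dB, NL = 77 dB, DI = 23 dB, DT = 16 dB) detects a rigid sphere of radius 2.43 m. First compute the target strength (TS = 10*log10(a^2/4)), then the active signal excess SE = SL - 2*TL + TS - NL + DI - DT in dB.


Step 1: TS = 10*log10(2.43^2/4) = 1.69 dB
Step 2: SE = SL - 2*TL + TS - NL + DI - DT = 231 - 2*47 + (1.69) - 77 + 23 - 16 = 68.69

68.69 dB


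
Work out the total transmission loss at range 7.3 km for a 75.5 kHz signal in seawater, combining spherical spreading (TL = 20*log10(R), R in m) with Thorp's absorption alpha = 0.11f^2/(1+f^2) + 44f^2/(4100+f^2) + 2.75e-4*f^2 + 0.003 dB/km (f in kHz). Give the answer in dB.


276.36 dB


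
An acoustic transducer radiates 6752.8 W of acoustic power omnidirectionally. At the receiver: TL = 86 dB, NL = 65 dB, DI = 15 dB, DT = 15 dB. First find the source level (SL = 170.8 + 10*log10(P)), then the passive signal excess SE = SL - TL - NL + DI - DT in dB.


Step 1: SL = 170.8 + 10*log10(6752.8) = 209.09 dB
Step 2: SE = SL - TL - NL + DI - DT = 209.09 - 86 - 65 + 15 - 15 = 58.09

58.09 dB


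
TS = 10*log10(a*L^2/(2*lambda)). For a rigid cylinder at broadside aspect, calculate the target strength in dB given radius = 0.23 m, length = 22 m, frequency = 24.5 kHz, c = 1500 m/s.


lambda = 1500/24500 = 0.06122 m
TS = 10*log10(0.23*22^2/(2*0.06122)) = 29.59

29.59 dB


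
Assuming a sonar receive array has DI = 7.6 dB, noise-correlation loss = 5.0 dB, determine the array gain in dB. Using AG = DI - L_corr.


AG = DI - L_corr = 7.6 - 5.0 = 2.6

2.6 dB


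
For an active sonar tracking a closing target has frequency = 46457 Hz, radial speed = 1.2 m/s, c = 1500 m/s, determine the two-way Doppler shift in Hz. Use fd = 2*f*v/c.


fd = 2*f*v/c = 2 * 46457 * 1.2 / 1500 = 74.33

74.33 Hz


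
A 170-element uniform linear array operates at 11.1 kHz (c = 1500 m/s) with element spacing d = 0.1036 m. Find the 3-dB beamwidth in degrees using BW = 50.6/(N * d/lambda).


0.39 deg


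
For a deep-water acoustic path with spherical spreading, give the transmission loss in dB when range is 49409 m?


TL = 20*log10(49409) = 93.88

93.88 dB


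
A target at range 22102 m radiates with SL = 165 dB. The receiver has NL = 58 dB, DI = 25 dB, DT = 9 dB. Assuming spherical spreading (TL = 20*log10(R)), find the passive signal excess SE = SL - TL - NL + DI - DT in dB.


36.11 dB


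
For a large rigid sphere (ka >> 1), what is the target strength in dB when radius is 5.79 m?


TS = 10*log10(5.79^2 / 4) = 10*log10(8.381025) = 9.23

9.23 dB


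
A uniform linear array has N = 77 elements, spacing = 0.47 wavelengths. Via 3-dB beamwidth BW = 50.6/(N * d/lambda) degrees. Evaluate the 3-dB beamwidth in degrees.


1.4 deg


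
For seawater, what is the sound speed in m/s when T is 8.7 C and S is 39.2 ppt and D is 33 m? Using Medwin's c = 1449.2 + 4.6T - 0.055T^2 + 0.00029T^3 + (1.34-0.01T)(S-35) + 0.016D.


c = 1449.2 + 4.6*8.7 - 0.055*8.7^2 + 0.00029*8.7^3 + (1.34 - 0.01*8.7)*(39.2 - 35) + 0.016*33 = 1491.04

1491.04 m/s


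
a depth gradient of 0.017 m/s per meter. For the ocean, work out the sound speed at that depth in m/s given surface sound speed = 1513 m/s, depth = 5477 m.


c = 1513 + 0.017 * 5477 = 1606.109

1606.109 m/s


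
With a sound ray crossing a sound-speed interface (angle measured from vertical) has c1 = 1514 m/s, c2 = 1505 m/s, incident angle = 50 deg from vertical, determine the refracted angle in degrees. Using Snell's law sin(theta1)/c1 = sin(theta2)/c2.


49.6 deg


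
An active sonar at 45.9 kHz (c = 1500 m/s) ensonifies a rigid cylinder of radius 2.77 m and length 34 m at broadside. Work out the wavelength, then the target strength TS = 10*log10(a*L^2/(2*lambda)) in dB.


Step 1: lambda = c/f = 1500/45900 = 0.03268 m
Step 2: TS = 10*log10(a*L^2/(2*lambda)) = 10*log10(2.77*34^2/(2*0.03268)) = 46.9

46.9 dB


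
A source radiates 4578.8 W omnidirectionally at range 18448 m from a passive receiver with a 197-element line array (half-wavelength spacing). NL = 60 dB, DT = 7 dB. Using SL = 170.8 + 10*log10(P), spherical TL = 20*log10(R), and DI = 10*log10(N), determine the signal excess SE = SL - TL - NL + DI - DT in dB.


Step 1: SL = 170.8 + 10*log10(4578.8) = 207.41 dB
Step 2: TL = 20*log10(18448) = 85.32 dB
Step 3: DI = 10*log10(197) = 22.94 dB
Step 4: SE = SL - TL - NL + DI - DT = 207.41 - 85.32 - 60 + 22.94 - 7 = 78.03

78.03 dB


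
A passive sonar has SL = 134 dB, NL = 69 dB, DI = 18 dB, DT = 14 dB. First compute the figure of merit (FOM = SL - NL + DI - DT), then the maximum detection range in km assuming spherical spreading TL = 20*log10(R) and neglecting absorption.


Step 1: FOM = SL - NL + DI - DT = 134 - 69 + 18 - 14 = 69 dB
Step 2: at max range FOM = TL = 20*log10(R), so R = 10^(69/20) = 2818.38 m = 2.82 km

2.82 km


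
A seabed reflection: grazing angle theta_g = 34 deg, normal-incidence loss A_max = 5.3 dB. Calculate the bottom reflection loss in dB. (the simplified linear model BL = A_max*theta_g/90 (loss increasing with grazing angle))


BL = A_max * theta_g / 90 = 5.3 * 34 / 90 = 2.0

2.0 dB


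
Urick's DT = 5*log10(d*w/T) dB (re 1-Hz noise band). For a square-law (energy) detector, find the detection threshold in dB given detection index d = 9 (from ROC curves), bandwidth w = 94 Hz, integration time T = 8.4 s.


DT = 5*log10(d*w/T) = 5*log10(9 * 94 / 8.4) = 5*log10(100.71) = 10.02

10.02 dB


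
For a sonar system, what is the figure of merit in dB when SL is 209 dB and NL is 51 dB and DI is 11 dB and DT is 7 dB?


FOM = SL - NL + DI - DT = 209 - 51 + 11 - 7 = 162

162 dB


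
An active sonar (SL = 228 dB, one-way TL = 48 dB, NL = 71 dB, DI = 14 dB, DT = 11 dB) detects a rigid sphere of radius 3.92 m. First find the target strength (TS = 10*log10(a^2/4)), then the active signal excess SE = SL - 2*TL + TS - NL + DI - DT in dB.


Step 1: TS = 10*log10(3.92^2/4) = 5.85 dB
Step 2: SE = SL - 2*TL + TS - NL + DI - DT = 228 - 2*48 + (5.85) - 71 + 14 - 11 = 69.85

69.85 dB


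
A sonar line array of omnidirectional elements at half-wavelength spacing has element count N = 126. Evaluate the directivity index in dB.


21.0 dB


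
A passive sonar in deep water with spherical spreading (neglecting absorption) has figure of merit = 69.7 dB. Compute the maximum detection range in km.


At max range FOM = TL, so 20*log10(R) = 69.7
R = 10^(69.7/20) = 3054.92 m = 3.05 km

3.05 km


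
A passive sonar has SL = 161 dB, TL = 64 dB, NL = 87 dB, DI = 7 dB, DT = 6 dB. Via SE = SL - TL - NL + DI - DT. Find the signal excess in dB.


11 dB


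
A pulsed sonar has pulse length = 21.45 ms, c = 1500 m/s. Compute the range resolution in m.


16.0875 m


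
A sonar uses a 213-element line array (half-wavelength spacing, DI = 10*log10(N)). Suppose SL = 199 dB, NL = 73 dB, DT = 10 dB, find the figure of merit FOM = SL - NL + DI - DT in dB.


Step 1: DI = 10*log10(213) = 23.28 dB
Step 2: FOM = SL - NL + DI - DT = 199 - 73 + 23.28 - 10 = 139.28

139.28 dB


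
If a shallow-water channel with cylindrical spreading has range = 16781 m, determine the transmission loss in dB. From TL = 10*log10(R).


TL = 10*log10(16781) = 42.25

42.25 dB


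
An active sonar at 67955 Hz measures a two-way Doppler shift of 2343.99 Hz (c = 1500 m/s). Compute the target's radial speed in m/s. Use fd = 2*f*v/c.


From fd = 2*f*v/c, v = c*fd/(2*f) = 1500 * 2343.99 / (2*67955) = 25.87

25.87 m/s


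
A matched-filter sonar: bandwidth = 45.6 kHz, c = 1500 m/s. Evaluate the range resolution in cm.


dR = c/(2*BW) = 1500 / (2 * 45.6e3) = 0.0164 m = 1.64 cm

1.64 cm


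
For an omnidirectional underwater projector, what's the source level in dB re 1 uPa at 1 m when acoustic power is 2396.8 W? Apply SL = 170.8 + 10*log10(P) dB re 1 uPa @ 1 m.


SL = 170.8 + 10*log10(2396.8) = 170.8 + 33.8 = 204.6

204.6 dB


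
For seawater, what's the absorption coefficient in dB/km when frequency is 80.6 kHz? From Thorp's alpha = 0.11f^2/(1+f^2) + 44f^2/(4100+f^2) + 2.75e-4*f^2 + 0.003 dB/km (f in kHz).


f^2 = 6496.36
alpha = 0.11*6496.36/(1+6496.36) + 44*6496.36/(4100+6496.36) + 2.75e-4*6496.36 + 0.003 = 28.875

28.875 dB/km


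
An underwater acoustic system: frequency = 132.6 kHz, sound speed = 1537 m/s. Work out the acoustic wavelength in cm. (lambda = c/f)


1.16 cm


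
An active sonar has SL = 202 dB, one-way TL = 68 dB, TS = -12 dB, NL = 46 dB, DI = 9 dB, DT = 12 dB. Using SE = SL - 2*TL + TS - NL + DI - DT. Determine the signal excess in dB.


5 dB


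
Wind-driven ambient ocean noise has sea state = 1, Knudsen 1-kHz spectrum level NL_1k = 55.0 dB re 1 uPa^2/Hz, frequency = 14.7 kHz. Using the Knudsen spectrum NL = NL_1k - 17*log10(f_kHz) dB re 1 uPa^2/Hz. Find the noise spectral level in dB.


NL = NL_1k - 17*log10(f_kHz) = 55.0 - 17*log10(14.7) = 55.0 - (19.84) = 35.16

35.16 dB


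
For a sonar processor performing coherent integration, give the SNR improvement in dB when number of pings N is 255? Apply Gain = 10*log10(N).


Gain = 10*log10(255) = 24.07

24.07 dB


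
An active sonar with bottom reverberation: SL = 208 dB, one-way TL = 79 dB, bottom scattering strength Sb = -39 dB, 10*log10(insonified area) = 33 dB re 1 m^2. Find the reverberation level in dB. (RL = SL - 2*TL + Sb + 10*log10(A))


RL = SL - 2*TL + Sb + 10*log10(A) = 208 - 2*79 + (-39) + 33 = 44

44 dB


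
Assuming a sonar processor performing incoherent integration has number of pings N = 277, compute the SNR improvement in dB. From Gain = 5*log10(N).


Gain = 5*log10(277) = 12.21

12.21 dB


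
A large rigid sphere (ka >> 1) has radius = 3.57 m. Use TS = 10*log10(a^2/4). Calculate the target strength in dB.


TS = 10*log10(3.57^2 / 4) = 10*log10(3.186225) = 5.03

5.03 dB


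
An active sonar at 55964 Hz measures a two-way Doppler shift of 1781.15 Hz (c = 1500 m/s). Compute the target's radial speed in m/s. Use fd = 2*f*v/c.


23.87 m/s


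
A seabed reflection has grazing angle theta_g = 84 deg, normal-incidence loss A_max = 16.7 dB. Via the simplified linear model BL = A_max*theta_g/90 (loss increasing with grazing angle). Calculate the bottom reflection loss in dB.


BL = A_max * theta_g / 90 = 16.7 * 84 / 90 = 15.59

15.59 dB


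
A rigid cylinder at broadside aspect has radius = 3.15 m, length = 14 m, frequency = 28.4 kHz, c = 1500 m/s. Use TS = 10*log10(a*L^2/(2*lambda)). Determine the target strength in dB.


lambda = 1500/28400 = 0.05282 m
TS = 10*log10(3.15*14^2/(2*0.05282)) = 37.67

37.67 dB


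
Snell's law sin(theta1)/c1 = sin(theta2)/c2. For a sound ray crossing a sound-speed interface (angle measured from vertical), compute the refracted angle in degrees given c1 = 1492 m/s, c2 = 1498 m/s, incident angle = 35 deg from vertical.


sin(theta2) = (c2/c1)*sin(theta1) = (1498/1492)*sin(35 deg) = 0.57588
theta2 = arcsin(0.57588) = 35.16

35.16 deg


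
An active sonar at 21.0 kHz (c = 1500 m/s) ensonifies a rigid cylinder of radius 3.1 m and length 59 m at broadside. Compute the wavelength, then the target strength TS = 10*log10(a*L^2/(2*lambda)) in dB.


Step 1: lambda = c/f = 1500/21000 = 0.07143 m
Step 2: TS = 10*log10(a*L^2/(2*lambda)) = 10*log10(3.1*59^2/(2*0.07143)) = 48.78

48.78 dB


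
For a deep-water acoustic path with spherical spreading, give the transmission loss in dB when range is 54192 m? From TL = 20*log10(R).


94.68 dB


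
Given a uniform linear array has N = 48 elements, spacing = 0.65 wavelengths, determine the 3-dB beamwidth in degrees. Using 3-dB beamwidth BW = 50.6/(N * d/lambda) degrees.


BW = 50.6 / (48 * 0.65) = 50.6 / 31.2 = 1.62

1.62 deg


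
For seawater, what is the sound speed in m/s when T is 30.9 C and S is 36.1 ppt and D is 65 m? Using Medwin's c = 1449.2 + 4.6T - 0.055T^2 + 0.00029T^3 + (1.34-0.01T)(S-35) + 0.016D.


c = 1449.2 + 4.6*30.9 - 0.055*30.9^2 + 0.00029*30.9^3 + (1.34 - 0.01*30.9)*(36.1 - 35) + 0.016*65 = 1549.56

1549.56 m/s


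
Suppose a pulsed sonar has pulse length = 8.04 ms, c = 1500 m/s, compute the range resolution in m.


6.03 m


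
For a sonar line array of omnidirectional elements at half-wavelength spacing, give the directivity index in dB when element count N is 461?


DI = 10*log10(461) = 26.64

26.64 dB


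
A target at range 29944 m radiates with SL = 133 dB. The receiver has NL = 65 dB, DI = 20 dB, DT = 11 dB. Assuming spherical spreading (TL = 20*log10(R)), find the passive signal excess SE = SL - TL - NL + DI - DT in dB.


Step 1: TL = 20*log10(29944) = 89.53 dB
Step 2: SE = 133 - 89.53 - 65 + 20 - 11 = -12.53

-12.53 dB


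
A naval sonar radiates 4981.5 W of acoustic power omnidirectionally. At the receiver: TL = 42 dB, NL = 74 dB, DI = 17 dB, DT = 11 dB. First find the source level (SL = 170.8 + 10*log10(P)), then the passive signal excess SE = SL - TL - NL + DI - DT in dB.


Step 1: SL = 170.8 + 10*log10(4981.5) = 207.77 dB
Step 2: SE = SL - TL - NL + DI - DT = 207.77 - 42 - 74 + 17 - 11 = 97.77

97.77 dB


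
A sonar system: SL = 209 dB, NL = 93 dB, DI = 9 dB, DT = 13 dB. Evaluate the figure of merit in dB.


FOM = SL - NL + DI - DT = 209 - 93 + 9 - 13 = 112

112 dB


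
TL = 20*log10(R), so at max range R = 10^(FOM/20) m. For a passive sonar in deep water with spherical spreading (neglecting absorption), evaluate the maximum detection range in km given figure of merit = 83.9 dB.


At max range FOM = TL, so 20*log10(R) = 83.9
R = 10^(83.9/20) = 15667.51 m = 15.67 km

15.67 km


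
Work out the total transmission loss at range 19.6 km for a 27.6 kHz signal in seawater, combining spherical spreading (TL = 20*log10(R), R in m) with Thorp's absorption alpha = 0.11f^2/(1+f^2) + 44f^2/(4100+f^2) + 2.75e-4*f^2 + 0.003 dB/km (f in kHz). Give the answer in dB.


Step 1 (Thorp): alpha = 0.11*761.76/(1+761.76) + 44*761.76/(4100+761.76) + 2.75e-4*761.76 + 0.003 = 7.2164 dB/km
Step 2: TL_spread = 20*log10(19600) = 85.85 dB
Step 3: TL_abs = alpha*R = 7.2164 * 19.6 = 141.44 dB
Step 4: TL_total = 85.85 + 141.44 = 227.29

227.29 dB


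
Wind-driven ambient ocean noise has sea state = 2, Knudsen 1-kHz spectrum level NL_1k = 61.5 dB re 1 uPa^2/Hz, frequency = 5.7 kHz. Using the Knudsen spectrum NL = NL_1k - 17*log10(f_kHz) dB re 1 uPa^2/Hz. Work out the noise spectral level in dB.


NL = NL_1k - 17*log10(f_kHz) = 61.5 - 17*log10(5.7) = 61.5 - (12.85) = 48.65

48.65 dB


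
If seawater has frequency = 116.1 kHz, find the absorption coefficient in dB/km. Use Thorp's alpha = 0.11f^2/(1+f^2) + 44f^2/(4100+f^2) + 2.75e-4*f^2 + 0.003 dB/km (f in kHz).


37.558 dB/km


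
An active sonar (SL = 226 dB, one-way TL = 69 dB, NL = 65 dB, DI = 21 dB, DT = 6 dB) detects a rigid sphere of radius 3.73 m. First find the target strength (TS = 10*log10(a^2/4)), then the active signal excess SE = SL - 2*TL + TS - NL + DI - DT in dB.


Step 1: TS = 10*log10(3.73^2/4) = 5.41 dB
Step 2: SE = SL - 2*TL + TS - NL + DI - DT = 226 - 2*69 + (5.41) - 65 + 21 - 6 = 43.41

43.41 dB


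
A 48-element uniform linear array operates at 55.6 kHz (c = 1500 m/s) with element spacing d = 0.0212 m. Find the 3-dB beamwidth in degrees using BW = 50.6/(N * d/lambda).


1.34 deg


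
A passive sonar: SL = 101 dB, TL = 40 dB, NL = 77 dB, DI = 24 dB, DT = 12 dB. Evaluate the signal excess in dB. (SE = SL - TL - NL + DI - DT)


-4 dB


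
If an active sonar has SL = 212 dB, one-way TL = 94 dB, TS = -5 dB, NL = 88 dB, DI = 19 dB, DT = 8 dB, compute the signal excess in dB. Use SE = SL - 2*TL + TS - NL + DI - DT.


-58 dB


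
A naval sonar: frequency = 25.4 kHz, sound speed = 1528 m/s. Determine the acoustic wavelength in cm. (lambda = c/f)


lambda = c/f = 1528 / 25400 = 0.0602 m = 6.02 cm

6.02 cm


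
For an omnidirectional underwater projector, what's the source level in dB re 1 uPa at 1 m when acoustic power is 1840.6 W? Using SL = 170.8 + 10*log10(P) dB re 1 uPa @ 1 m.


203.45 dB


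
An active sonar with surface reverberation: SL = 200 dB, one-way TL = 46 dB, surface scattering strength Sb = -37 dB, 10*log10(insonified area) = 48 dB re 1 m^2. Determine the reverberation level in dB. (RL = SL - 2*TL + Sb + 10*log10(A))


RL = SL - 2*TL + Sb + 10*log10(A) = 200 - 2*46 + (-37) + 48 = 119

119 dB


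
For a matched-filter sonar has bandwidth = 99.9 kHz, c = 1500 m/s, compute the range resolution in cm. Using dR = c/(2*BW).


0.75 cm


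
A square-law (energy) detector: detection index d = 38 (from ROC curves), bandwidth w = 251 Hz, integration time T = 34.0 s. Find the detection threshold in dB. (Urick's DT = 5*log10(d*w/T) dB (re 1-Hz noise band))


DT = 5*log10(d*w/T) = 5*log10(38 * 251 / 34.0) = 5*log10(280.53) = 12.24

12.24 dB


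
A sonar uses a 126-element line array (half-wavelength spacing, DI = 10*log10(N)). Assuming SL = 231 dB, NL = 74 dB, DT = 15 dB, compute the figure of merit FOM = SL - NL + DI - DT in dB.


Step 1: DI = 10*log10(126) = 21.0 dB
Step 2: FOM = SL - NL + DI - DT = 231 - 74 + 21.0 - 15 = 163.0

163.0 dB


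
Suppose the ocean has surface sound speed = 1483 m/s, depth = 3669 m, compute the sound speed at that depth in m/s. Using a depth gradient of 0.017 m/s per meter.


c = 1483 + 0.017 * 3669 = 1545.373

1545.373 m/s


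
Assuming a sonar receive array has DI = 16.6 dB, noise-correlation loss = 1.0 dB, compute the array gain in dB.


15.6 dB


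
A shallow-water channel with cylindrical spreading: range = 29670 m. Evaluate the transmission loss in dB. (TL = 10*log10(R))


44.72 dB


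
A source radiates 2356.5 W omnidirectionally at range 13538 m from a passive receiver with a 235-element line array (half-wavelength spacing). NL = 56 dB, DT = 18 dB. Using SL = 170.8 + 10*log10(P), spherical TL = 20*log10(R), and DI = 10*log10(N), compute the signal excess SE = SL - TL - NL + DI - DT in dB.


Step 1: SL = 170.8 + 10*log10(2356.5) = 204.52 dB
Step 2: TL = 20*log10(13538) = 82.63 dB
Step 3: DI = 10*log10(235) = 23.71 dB
Step 4: SE = SL - TL - NL + DI - DT = 204.52 - 82.63 - 56 + 23.71 - 18 = 71.6

71.6 dB


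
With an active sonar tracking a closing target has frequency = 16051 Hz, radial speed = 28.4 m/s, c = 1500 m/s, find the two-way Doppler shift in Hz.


fd = 2*f*v/c = 2 * 16051 * 28.4 / 1500 = 607.8

607.8 Hz


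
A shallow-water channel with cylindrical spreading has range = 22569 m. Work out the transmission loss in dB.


TL = 10*log10(22569) = 43.54

43.54 dB


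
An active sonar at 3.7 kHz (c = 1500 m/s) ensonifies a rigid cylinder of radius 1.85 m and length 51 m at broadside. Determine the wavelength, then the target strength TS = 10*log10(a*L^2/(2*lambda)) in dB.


Step 1: lambda = c/f = 1500/3700 = 0.40541 m
Step 2: TS = 10*log10(a*L^2/(2*lambda)) = 10*log10(1.85*51^2/(2*0.40541)) = 37.73

37.73 dB


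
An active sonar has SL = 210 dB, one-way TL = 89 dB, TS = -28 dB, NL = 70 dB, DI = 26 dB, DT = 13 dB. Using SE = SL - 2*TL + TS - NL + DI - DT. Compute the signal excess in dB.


SE = SL - 2*TL + TS - NL + DI - DT = 210 - 2*89 + (-28) - 70 + 26 - 13 = -53

-53 dB


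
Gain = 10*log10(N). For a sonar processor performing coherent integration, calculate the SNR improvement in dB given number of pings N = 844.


29.26 dB


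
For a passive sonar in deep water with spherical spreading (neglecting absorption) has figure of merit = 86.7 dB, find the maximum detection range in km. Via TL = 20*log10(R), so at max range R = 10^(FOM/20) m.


21.63 km


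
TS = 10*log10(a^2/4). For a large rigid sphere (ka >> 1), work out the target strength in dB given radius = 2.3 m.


TS = 10*log10(2.3^2 / 4) = 10*log10(1.3225) = 1.21

1.21 dB


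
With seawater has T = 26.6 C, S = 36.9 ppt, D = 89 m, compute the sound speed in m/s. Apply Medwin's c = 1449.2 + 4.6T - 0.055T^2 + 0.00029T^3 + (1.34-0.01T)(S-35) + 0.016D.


1541.57 m/s


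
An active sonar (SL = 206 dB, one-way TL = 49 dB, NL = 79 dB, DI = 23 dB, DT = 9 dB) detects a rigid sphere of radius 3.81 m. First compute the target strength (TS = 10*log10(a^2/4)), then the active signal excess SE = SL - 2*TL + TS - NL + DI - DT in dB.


Step 1: TS = 10*log10(3.81^2/4) = 5.6 dB
Step 2: SE = SL - 2*TL + TS - NL + DI - DT = 206 - 2*49 + (5.6) - 79 + 23 - 9 = 48.6

48.6 dB


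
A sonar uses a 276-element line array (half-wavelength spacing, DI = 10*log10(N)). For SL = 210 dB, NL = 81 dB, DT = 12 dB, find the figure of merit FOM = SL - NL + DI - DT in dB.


141.41 dB


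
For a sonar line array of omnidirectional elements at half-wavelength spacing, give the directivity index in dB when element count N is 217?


DI = 10*log10(217) = 23.36

23.36 dB


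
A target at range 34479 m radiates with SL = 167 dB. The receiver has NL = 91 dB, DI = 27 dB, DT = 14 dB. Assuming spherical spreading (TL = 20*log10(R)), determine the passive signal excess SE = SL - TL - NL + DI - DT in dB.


-1.75 dB


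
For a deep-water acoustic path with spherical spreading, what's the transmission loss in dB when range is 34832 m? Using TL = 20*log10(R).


TL = 20*log10(34832) = 90.84

90.84 dB


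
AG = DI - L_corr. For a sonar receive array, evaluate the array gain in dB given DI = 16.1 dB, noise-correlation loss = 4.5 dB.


AG = DI - L_corr = 16.1 - 4.5 = 11.6

11.6 dB


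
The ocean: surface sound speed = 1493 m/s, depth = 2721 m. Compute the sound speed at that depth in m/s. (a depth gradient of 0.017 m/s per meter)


c = 1493 + 0.017 * 2721 = 1539.257

1539.257 m/s


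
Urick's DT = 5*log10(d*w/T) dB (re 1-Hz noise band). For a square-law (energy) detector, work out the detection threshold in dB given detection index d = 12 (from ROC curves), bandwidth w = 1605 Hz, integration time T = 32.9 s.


DT = 5*log10(d*w/T) = 5*log10(12 * 1605 / 32.9) = 5*log10(585.41) = 13.84

13.84 dB


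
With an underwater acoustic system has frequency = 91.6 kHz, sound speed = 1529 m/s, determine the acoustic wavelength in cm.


1.67 cm


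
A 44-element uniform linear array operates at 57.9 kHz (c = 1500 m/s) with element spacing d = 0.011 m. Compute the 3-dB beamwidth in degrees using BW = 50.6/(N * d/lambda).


Step 1: lambda = 1500/57900 = 0.02591 m
Step 2: d/lambda = 0.011/0.02591 = 0.4245
Step 3: BW = 50.6/(N * d/lambda) = 50.6/(44 * 0.4245) = 2.71

2.71 deg


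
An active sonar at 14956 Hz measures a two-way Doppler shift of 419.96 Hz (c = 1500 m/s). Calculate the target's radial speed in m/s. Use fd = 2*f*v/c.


From fd = 2*f*v/c, v = c*fd/(2*f) = 1500 * 419.96 / (2*14956) = 21.06

21.06 m/s


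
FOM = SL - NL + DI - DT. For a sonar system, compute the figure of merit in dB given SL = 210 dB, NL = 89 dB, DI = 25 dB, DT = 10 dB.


136 dB


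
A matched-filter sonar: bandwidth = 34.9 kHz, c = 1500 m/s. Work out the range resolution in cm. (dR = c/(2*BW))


dR = c/(2*BW) = 1500 / (2 * 34.9e3) = 0.0215 m = 2.15 cm

2.15 cm


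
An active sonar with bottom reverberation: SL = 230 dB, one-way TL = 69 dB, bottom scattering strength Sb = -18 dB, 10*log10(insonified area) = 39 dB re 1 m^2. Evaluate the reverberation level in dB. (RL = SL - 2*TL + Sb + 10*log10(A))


RL = SL - 2*TL + Sb + 10*log10(A) = 230 - 2*69 + (-18) + 39 = 113

113 dB


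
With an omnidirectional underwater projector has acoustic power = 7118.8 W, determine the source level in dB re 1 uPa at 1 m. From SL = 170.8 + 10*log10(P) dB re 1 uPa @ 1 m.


SL = 170.8 + 10*log10(7118.8) = 170.8 + 38.52 = 209.32

209.32 dB


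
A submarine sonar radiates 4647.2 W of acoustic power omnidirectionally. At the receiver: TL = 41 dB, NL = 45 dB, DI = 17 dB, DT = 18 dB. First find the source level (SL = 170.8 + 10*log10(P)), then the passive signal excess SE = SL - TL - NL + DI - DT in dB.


Step 1: SL = 170.8 + 10*log10(4647.2) = 207.47 dB
Step 2: SE = SL - TL - NL + DI - DT = 207.47 - 41 - 45 + 17 - 18 = 120.47

120.47 dB


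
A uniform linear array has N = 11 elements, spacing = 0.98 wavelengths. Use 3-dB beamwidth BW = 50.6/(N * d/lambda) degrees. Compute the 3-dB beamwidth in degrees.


BW = 50.6 / (11 * 0.98) = 50.6 / 10.78 = 4.69

4.69 deg


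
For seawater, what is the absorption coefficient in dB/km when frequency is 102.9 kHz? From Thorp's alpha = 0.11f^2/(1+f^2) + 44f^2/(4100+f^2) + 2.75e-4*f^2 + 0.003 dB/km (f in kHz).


34.743 dB/km


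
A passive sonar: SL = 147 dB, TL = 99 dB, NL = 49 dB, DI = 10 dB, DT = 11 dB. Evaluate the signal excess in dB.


SE = SL - TL - NL + DI - DT = 147 - 99 - 49 + 10 - 11 = -2

-2 dB


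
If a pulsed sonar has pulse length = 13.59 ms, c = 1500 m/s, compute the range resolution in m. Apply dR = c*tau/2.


dR = c*tau/2 = 1500 * 13.59e-3 / 2 = 10.1925

10.1925 m


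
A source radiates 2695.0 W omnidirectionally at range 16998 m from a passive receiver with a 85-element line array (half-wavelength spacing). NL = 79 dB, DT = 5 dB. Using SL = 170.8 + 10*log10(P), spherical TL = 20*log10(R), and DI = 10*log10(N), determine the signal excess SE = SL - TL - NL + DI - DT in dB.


Step 1: SL = 170.8 + 10*log10(2695.0) = 205.11 dB
Step 2: TL = 20*log10(16998) = 84.61 dB
Step 3: DI = 10*log10(85) = 19.29 dB
Step 4: SE = SL - TL - NL + DI - DT = 205.11 - 84.61 - 79 + 19.29 - 5 = 55.79

55.79 dB


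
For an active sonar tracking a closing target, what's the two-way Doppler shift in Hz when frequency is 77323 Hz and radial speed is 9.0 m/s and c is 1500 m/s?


fd = 2*f*v/c = 2 * 77323 * 9.0 / 1500 = 927.88

927.88 Hz


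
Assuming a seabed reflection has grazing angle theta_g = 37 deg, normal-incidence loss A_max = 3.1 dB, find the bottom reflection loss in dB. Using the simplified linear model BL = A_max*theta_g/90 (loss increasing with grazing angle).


BL = A_max * theta_g / 90 = 3.1 * 37 / 90 = 1.27

1.27 dB


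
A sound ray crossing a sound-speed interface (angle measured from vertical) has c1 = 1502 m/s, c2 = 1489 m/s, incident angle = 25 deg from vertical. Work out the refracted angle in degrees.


sin(theta2) = (c2/c1)*sin(theta1) = (1489/1502)*sin(25 deg) = 0.41896
theta2 = arcsin(0.41896) = 24.77

24.77 deg


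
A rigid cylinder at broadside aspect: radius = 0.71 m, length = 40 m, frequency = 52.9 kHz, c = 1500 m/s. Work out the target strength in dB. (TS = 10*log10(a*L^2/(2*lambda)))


lambda = 1500/52900 = 0.02836 m
TS = 10*log10(0.71*40^2/(2*0.02836)) = 43.02

43.02 dB


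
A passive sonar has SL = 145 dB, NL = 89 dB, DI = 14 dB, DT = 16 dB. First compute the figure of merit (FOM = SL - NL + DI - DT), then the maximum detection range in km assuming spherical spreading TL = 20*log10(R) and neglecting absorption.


Step 1: FOM = SL - NL + DI - DT = 145 - 89 + 14 - 16 = 54 dB
Step 2: at max range FOM = TL = 20*log10(R), so R = 10^(54/20) = 501.19 m = 0.5 km

0.5 km


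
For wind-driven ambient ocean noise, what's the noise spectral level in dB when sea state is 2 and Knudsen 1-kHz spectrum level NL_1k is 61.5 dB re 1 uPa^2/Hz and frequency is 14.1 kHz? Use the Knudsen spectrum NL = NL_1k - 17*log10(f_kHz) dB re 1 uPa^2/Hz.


NL = NL_1k - 17*log10(f_kHz) = 61.5 - 17*log10(14.1) = 61.5 - (19.54) = 41.96

41.96 dB


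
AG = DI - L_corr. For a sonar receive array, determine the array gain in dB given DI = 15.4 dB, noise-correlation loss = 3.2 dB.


AG = DI - L_corr = 15.4 - 3.2 = 12.2

12.2 dB


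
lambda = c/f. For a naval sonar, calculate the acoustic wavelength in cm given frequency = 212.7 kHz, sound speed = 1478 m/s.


0.69 cm


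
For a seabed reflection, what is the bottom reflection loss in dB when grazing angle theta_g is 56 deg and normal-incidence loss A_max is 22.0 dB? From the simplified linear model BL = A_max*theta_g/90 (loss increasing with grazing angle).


13.69 dB


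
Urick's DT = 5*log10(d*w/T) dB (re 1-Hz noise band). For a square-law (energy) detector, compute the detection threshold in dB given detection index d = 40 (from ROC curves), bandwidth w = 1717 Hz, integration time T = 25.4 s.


DT = 5*log10(d*w/T) = 5*log10(40 * 1717 / 25.4) = 5*log10(2703.94) = 17.16

17.16 dB


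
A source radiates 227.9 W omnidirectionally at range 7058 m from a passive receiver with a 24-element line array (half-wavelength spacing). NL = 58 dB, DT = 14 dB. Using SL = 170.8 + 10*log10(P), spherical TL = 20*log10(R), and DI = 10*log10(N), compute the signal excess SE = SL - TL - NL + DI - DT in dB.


59.21 dB


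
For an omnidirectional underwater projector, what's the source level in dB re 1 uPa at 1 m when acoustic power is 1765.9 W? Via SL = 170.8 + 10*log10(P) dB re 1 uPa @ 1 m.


203.27 dB


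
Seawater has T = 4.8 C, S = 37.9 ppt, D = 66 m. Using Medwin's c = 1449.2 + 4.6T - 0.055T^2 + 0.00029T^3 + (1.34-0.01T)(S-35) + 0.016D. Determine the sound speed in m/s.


c = 1449.2 + 4.6*4.8 - 0.055*4.8^2 + 0.00029*4.8^3 + (1.34 - 0.01*4.8)*(37.9 - 35) + 0.016*66 = 1474.85

1474.85 m/s


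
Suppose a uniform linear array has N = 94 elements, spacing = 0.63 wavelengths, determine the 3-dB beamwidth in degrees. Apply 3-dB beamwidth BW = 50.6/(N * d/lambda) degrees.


BW = 50.6 / (94 * 0.63) = 50.6 / 59.22 = 0.85

0.85 deg


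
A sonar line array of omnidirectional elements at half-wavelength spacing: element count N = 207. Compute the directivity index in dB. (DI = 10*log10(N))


23.16 dB


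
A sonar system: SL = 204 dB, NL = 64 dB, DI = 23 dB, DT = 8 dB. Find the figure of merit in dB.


FOM = SL - NL + DI - DT = 204 - 64 + 23 - 8 = 155

155 dB


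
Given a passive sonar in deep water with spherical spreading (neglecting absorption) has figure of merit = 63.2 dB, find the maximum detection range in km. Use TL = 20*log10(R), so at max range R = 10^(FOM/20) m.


At max range FOM = TL, so 20*log10(R) = 63.2
R = 10^(63.2/20) = 1445.44 m = 1.45 km

1.45 km


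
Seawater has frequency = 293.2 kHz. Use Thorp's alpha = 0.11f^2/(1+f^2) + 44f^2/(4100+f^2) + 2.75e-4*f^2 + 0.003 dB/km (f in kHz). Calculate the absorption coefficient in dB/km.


f^2 = 85966.24
alpha = 0.11*85966.24/(1+85966.24) + 44*85966.24/(4100+85966.24) + 2.75e-4*85966.24 + 0.003 = 65.751

65.751 dB/km


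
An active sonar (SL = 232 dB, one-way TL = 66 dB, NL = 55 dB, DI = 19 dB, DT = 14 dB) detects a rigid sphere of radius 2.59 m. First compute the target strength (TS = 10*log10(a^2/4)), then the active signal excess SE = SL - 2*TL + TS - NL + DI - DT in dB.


Step 1: TS = 10*log10(2.59^2/4) = 2.25 dB
Step 2: SE = SL - 2*TL + TS - NL + DI - DT = 232 - 2*66 + (2.25) - 55 + 19 - 14 = 52.25

52.25 dB


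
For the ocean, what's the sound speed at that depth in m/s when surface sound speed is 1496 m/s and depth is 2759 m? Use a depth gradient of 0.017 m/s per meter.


1542.903 m/s


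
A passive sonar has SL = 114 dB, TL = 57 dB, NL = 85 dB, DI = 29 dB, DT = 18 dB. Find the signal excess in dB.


SE = SL - TL - NL + DI - DT = 114 - 57 - 85 + 29 - 18 = -17

-17 dB


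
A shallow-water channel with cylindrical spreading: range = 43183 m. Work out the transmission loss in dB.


TL = 10*log10(43183) = 46.35

46.35 dB


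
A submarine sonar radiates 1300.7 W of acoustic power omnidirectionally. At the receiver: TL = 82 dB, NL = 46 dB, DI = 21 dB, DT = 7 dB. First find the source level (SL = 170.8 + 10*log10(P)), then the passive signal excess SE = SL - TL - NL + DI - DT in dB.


Step 1: SL = 170.8 + 10*log10(1300.7) = 201.94 dB
Step 2: SE = SL - TL - NL + DI - DT = 201.94 - 82 - 46 + 21 - 7 = 87.94

87.94 dB


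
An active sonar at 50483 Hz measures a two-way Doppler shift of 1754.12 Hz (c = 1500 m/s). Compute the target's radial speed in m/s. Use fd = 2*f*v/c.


26.06 m/s


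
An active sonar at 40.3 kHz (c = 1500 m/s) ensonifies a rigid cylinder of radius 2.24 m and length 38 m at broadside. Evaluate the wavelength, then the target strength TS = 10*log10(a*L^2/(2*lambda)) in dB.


Step 1: lambda = c/f = 1500/40300 = 0.03722 m
Step 2: TS = 10*log10(a*L^2/(2*lambda)) = 10*log10(2.24*38^2/(2*0.03722)) = 46.38

46.38 dB


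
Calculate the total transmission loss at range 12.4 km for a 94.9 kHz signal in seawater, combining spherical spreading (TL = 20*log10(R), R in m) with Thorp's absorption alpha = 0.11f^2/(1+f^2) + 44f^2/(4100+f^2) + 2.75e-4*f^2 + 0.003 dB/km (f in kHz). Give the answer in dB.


488.9 dB


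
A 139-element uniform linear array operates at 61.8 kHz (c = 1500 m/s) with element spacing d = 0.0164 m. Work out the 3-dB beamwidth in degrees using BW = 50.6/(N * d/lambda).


Step 1: lambda = 1500/61800 = 0.02427 m
Step 2: d/lambda = 0.0164/0.02427 = 0.6757
Step 3: BW = 50.6/(N * d/lambda) = 50.6/(139 * 0.6757) = 0.54

0.54 deg


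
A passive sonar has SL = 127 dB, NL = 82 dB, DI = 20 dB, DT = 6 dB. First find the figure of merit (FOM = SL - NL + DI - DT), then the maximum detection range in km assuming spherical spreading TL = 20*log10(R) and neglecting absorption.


Step 1: FOM = SL - NL + DI - DT = 127 - 82 + 20 - 6 = 59 dB
Step 2: at max range FOM = TL = 20*log10(R), so R = 10^(59/20) = 891.25 m = 0.89 km

0.89 km


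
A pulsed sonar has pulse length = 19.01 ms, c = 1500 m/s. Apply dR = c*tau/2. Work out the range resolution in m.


14.2575 m


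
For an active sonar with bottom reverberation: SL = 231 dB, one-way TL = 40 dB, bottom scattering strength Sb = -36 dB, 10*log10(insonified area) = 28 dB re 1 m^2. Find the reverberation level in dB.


143 dB


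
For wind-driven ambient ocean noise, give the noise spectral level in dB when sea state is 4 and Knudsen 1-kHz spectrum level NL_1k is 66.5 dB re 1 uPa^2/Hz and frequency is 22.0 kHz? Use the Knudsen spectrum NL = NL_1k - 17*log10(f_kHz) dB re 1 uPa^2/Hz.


43.68 dB


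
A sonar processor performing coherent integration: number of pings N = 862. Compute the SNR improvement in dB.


29.36 dB


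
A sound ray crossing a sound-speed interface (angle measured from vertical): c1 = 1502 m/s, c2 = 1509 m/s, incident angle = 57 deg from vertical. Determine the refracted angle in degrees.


sin(theta2) = (c2/c1)*sin(theta1) = (1509/1502)*sin(57 deg) = 0.84258
theta2 = arcsin(0.84258) = 57.41

57.41 deg
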